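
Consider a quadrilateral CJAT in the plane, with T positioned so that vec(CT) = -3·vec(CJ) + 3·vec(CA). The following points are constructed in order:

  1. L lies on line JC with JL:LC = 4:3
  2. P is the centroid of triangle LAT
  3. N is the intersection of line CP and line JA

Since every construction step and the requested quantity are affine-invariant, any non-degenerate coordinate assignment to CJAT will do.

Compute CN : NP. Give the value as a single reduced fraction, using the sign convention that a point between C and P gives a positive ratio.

Work in coordinates with C = (0, 0), J = (1, 0), A = (0, 1), T = (-3, 3).
1. L lies on line JC with JL:LC = 4:3 ⇒ L = (3/7, 0)
2. P is the centroid of triangle LAT ⇒ P = (-6/7, 4/3)
3. N is the intersection of line CP and line JA ⇒ N = (-9/5, 14/5)
N = C + t·(P−C) with t = 21/10, so CN:NP = t:(1−t) = 21/10:-11/10

CN:NP = -21/11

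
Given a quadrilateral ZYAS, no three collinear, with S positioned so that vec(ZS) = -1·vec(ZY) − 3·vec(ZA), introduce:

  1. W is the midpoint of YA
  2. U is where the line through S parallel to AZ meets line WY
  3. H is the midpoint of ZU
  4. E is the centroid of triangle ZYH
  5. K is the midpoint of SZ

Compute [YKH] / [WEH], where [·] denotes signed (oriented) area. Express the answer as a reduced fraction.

Work in coordinates with Z = (0, 0), Y = (1, 0), A = (0, 1), S = (-1, -3).
1. W is the midpoint of YA ⇒ W = (1/2, 1/2)
2. U is where the line through S parallel to AZ meets line WY ⇒ U = (-1, 2)
3. H is the midpoint of ZU ⇒ H = (-1/2, 1)
4. E is the centroid of triangle ZYH ⇒ E = (1/6, 1/3)
5. K is the midpoint of SZ ⇒ K = (-1/2, -3/2)
2·[YKH] = -15/4, 2·[WEH] = -1/3
[YKH]:[WEH] = -15/4:-1/3 = 45/4

[YKH]:[WEH] = 45/4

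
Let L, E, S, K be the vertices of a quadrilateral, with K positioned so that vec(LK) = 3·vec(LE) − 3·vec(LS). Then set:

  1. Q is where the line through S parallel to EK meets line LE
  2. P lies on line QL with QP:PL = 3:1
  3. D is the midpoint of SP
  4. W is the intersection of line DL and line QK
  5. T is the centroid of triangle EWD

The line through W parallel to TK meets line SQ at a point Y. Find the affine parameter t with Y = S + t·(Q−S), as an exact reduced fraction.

Assign L = (0, 0), E = (1, 0), S = (0, 1), K = (3, -3) — the answer is frame-independent, so this choice is without loss of generality.
1. Q is where the line through S parallel to EK meets line LE ⇒ Q = (2/3, 0)
2. P lies on line QL with QP:PL = 3:1 ⇒ P = (1/6, 0)
3. D is the midpoint of SP ⇒ D = (1/12, 1/2)
4. W is the intersection of line DL and line QK ⇒ W = (2/17, 12/17)
5. T is the centroid of triangle EWD ⇒ T = (245/612, 41/102)
through W parallel to TK: direction (1591/612, -347/102); meets SQ at Y = (446/609, -20/203)
Y = S + t·(Q−S) with t = 223/203

t = 223/203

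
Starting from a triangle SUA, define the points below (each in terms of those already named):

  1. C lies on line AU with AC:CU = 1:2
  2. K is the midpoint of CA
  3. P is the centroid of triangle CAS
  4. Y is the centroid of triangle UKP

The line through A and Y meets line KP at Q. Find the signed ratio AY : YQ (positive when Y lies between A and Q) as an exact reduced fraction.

Set S = (0, 0), U = (1, 0), A = (0, 1); any affine frame gives the same invariant.
1. C lies on line AU with AC:CU = 1:2 ⇒ C = (1/3, 2/3)
2. K is the midpoint of CA ⇒ K = (1/6, 5/6)
3. P is the centroid of triangle CAS ⇒ P = (1/9, 5/9)
4. Y is the centroid of triangle UKP ⇒ Y = (23/54, 25/54)
line AY meets KP at Q = (23/144, 115/144)
Y = A + t·(Q−A) with t = 8/3, so AY:YQ = 8/3:-5/3

AY:YQ = -8/5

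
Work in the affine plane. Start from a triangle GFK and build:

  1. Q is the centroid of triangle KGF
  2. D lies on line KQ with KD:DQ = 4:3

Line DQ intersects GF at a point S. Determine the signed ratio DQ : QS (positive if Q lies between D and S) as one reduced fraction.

DQ:QS = 6/7

Work in coordinates with G = (0, 0), F = (1, 0), K = (0, 1).
1. Q is the centroid of triangle KGF ⇒ Q = (1/3, 1/3)
2. D lies on line KQ with KD:DQ = 4:3 ⇒ D = (4/21, 13/21)
line DQ meets GF at S = (1/2, 0)
Q = D + t·(S−D) with t = 6/13, so DQ:QS = 6/13:7/13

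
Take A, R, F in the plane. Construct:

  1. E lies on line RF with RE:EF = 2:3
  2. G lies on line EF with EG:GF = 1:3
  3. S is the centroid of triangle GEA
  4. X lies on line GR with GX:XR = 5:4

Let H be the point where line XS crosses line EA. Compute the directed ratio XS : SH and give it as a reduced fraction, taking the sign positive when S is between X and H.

XS:SH = -37/9

Choose coordinates A = (0, 0), R = (1, 0), F = (0, 1).
1. E lies on line RF with RE:EF = 2:3 ⇒ E = (3/5, 2/5)
2. G lies on line EF with EG:GF = 1:3 ⇒ G = (9/20, 11/20)
3. S is the centroid of triangle GEA ⇒ S = (7/20, 19/60)
4. X lies on line GR with GX:XR = 5:4 ⇒ X = (34/45, 11/45)
line XS meets EA at H = (83/185, 166/555)
S = X + t·(H−X) with t = 37/28, so XS:SH = 37/28:-9/28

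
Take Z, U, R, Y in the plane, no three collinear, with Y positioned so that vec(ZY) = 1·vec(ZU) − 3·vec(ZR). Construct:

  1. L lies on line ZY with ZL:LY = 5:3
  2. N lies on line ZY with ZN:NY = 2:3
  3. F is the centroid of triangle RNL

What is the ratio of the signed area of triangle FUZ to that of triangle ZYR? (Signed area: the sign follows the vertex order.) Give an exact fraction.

[FUZ]:[ZYR] = 83/120

Assign Z = (0, 0), U = (1, 0), R = (0, 1), Y = (1, -3) — the answer is frame-independent, so this choice is without loss of generality.
1. L lies on line ZY with ZL:LY = 5:3 ⇒ L = (5/8, -15/8)
2. N lies on line ZY with ZN:NY = 2:3 ⇒ N = (2/5, -6/5)
3. F is the centroid of triangle RNL ⇒ F = (41/120, -83/120)
2·[FUZ] = 83/120, 2·[ZYR] = 1
[FUZ]:[ZYR] = 83/120:1 = 83/120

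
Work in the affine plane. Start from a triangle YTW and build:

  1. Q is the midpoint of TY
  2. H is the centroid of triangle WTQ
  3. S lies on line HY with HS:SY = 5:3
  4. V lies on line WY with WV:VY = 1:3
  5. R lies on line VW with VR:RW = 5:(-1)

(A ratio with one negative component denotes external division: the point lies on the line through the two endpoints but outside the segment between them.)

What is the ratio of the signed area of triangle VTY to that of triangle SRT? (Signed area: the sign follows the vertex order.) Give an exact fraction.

Work in coordinates with Y = (0, 0), T = (1, 0), W = (0, 1).
1. Q is the midpoint of TY ⇒ Q = (1/2, 0)
2. H is the centroid of triangle WTQ ⇒ H = (1/2, 1/3)
3. S lies on line HY with HS:SY = 5:3 ⇒ S = (3/16, 1/8)
4. V lies on line WY with WV:VY = 1:3 ⇒ V = (0, 3/4)
5. R lies on line VW with VR:RW = 5:(-1) ⇒ R = (0, 17/16)
2·[VTY] = -3/4, 2·[SRT] = -189/256
[VTY]:[SRT] = -3/4:-189/256 = 64/63

[VTY]:[SRT] = 64/63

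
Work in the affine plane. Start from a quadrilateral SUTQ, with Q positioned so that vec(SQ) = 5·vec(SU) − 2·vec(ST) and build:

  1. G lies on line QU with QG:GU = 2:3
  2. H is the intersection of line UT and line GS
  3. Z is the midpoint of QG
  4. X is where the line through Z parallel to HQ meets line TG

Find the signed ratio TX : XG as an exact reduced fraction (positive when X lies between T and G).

TX:XG = -79/6

Set S = (0, 0), U = (1, 0), T = (0, 1), Q = (5, -2); any affine frame gives the same invariant.
1. G lies on line QU with QG:GU = 2:3 ⇒ G = (17/5, -6/5)
2. H is the intersection of line UT and line GS ⇒ H = (17/11, -6/11)
3. Z is the midpoint of QG ⇒ Z = (21/5, -8/5)
4. X is where the line through Z parallel to HQ meets line TG ⇒ X = (1343/365, -504/365)
X = T + t·(G−T) with t = 79/73, so TX:XG = t:(1−t) = 79/73:-6/73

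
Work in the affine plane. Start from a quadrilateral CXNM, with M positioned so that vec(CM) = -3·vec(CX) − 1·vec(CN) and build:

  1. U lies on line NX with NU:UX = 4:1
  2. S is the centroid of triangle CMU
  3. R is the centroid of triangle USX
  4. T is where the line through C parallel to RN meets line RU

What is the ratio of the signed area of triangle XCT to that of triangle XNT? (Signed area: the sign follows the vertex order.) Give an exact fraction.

Work in coordinates with C = (0, 0), X = (1, 0), N = (0, 1), M = (-3, -1).
1. U lies on line NX with NU:UX = 4:1 ⇒ U = (4/5, 1/5)
2. S is the centroid of triangle CMU ⇒ S = (-11/15, -4/15)
3. R is the centroid of triangle USX ⇒ R = (16/45, -1/45)
4. T is where the line through C parallel to RN meets line RU ⇒ T = (8/135, -23/135)
2·[XCT] = 23/135, 2·[XNT] = 10/9
[XCT]:[XNT] = 23/135:10/9 = 23/150

[XCT]:[XNT] = 23/150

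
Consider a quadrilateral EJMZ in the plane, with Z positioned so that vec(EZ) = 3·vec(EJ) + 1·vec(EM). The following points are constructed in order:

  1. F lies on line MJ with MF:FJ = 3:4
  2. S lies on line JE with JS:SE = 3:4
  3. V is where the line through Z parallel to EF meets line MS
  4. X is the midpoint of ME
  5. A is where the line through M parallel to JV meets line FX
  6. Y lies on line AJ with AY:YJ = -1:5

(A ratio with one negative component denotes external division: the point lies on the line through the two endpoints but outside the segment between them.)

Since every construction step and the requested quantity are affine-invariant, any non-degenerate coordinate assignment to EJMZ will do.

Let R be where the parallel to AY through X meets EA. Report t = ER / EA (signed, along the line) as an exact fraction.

Assign E = (0, 0), J = (1, 0), M = (0, 1), Z = (3, 1) — the answer is frame-independent, so this choice is without loss of generality.
1. F lies on line MJ with MF:FJ = 3:4 ⇒ F = (3/7, 4/7)
2. S lies on line JE with JS:SE = 3:4 ⇒ S = (4/7, 0)
3. V is where the line through Z parallel to EF meets line MS ⇒ V = (48/37, -47/37)
4. X is the midpoint of ME ⇒ X = (0, 1/2)
5. A is where the line through M parallel to JV meets line FX ⇒ A = (33/293, 152/293)
6. Y lies on line AJ with AY:YJ = -1:5 ⇒ Y = (-32/293, 190/293)
through X parallel to AY: direction (-65/293, 38/293); meets EA at R = (2145/22268, 130/293)
R = E + t·(A−E) with t = 65/76

t = 65/76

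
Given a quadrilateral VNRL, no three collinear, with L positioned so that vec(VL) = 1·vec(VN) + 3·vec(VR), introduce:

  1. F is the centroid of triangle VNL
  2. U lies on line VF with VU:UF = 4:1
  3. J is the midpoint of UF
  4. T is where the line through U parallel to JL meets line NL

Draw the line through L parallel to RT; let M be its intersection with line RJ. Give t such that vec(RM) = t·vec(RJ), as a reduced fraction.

t = 5/29

Set V = (0, 0), N = (1, 0), R = (0, 1), L = (1, 3); any affine frame gives the same invariant.
1. F is the centroid of triangle VNL ⇒ F = (2/3, 1)
2. U lies on line VF with VU:UF = 4:1 ⇒ U = (8/15, 4/5)
3. J is the midpoint of UF ⇒ J = (3/5, 9/10)
4. T is where the line through U parallel to JL meets line NL ⇒ T = (1, 13/4)
through L parallel to RT: direction (1, 9/4); meets RJ at M = (3/29, 57/58)
M = R + t·(J−R) with t = 5/29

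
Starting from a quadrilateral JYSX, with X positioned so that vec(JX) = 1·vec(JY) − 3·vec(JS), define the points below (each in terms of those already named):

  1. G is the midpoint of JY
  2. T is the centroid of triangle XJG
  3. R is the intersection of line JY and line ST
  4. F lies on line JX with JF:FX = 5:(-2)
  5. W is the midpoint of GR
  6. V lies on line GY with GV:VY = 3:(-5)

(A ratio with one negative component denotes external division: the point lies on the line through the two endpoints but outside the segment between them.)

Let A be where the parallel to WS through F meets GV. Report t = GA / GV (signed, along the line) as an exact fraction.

Choose coordinates J = (0, 0), Y = (1, 0), S = (0, 1), X = (1, -3).
1. G is the midpoint of JY ⇒ G = (1/2, 0)
2. T is the centroid of triangle XJG ⇒ T = (1/2, -1)
3. R is the intersection of line JY and line ST ⇒ R = (1/4, 0)
4. F lies on line JX with JF:FX = 5:(-2) ⇒ F = (5/3, -5)
5. W is the midpoint of GR ⇒ W = (3/8, 0)
6. V lies on line GY with GV:VY = 3:(-5) ⇒ V = (-1/4, 0)
through F parallel to WS: direction (-3/8, 1); meets GV at A = (-5/24, 0)
A = G + t·(V−G) with t = 17/18

t = 17/18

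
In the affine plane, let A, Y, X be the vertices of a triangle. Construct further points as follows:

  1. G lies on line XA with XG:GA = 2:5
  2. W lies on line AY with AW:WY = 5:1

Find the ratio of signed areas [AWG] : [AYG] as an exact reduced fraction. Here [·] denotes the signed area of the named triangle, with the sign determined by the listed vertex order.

[AWG]:[AYG] = 5/6

Assign A = (0, 0), Y = (1, 0), X = (0, 1) — the answer is frame-independent, so this choice is without loss of generality.
1. G lies on line XA with XG:GA = 2:5 ⇒ G = (0, 5/7)
2. W lies on line AY with AW:WY = 5:1 ⇒ W = (5/6, 0)
2·[AWG] = 25/42, 2·[AYG] = 5/7
[AWG]:[AYG] = 25/42:5/7 = 5/6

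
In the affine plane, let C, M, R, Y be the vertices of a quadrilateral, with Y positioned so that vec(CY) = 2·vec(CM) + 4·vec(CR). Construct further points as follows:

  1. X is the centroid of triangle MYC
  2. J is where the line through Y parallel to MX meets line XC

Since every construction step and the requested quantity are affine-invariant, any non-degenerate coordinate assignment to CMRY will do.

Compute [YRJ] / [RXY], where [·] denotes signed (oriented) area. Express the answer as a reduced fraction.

Choose coordinates C = (0, 0), M = (1, 0), R = (0, 1), Y = (2, 4).
1. X is the centroid of triangle MYC ⇒ X = (1, 4/3)
2. J is where the line through Y parallel to MX meets line XC ⇒ J = (2, 8/3)
2·[YRJ] = 8/3, 2·[RXY] = 7/3
[YRJ]:[RXY] = 8/3:7/3 = 8/7

[YRJ]:[RXY] = 8/7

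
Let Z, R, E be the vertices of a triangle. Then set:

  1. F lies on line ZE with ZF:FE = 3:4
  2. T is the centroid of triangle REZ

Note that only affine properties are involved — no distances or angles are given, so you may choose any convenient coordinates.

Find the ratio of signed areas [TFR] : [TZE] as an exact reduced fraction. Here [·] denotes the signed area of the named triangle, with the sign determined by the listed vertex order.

Assign Z = (0, 0), R = (1, 0), E = (0, 1) — the answer is frame-independent, so this choice is without loss of generality.
1. F lies on line ZE with ZF:FE = 3:4 ⇒ F = (0, 3/7)
2. T is the centroid of triangle REZ ⇒ T = (1/3, 1/3)
2·[TFR] = 1/21, 2·[TZE] = -1/3
[TFR]:[TZE] = 1/21:-1/3 = -1/7

[TFR]:[TZE] = -1/7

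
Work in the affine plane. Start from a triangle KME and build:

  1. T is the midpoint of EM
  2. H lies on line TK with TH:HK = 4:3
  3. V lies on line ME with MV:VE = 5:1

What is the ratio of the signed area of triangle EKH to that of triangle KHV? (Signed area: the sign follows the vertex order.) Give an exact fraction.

Set K = (0, 0), M = (1, 0), E = (0, 1); any affine frame gives the same invariant.
1. T is the midpoint of EM ⇒ T = (1/2, 1/2)
2. H lies on line TK with TH:HK = 4:3 ⇒ H = (3/14, 3/14)
3. V lies on line ME with MV:VE = 5:1 ⇒ V = (1/6, 5/6)
2·[EKH] = 3/14, 2·[KHV] = 1/7
[EKH]:[KHV] = 3/14:1/7 = 3/2

[EKH]:[KHV] = 3/2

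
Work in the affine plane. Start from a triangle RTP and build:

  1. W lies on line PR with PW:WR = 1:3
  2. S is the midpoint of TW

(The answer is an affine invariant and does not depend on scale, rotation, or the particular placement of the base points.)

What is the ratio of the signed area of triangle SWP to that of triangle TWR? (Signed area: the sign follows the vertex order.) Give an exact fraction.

[SWP]:[TWR] = -1/6

Choose coordinates R = (0, 0), T = (1, 0), P = (0, 1).
1. W lies on line PR with PW:WR = 1:3 ⇒ W = (0, 3/4)
2. S is the midpoint of TW ⇒ S = (1/2, 3/8)
2·[SWP] = -1/8, 2·[TWR] = 3/4
[SWP]:[TWR] = -1/8:3/4 = -1/6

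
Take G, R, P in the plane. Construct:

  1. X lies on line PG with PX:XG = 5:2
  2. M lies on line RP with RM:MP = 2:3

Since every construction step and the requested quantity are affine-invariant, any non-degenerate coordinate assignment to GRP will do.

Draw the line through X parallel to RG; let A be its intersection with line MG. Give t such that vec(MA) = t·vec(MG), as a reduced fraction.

Set G = (0, 0), R = (1, 0), P = (0, 1); any affine frame gives the same invariant.
1. X lies on line PG with PX:XG = 5:2 ⇒ X = (0, 2/7)
2. M lies on line RP with RM:MP = 2:3 ⇒ M = (3/5, 2/5)
through X parallel to RG: direction (-1, 0); meets MG at A = (3/7, 2/7)
A = M + t·(G−M) with t = 2/7

t = 2/7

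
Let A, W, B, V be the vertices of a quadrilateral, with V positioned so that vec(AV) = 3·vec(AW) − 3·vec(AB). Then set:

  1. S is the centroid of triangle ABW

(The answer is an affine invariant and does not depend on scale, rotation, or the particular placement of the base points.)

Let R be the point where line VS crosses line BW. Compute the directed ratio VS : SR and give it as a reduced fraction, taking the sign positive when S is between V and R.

VS:SR = 2

Choose coordinates A = (0, 0), W = (1, 0), B = (0, 1), V = (3, -3).
1. S is the centroid of triangle ABW ⇒ S = (1/3, 1/3)
line VS meets BW at R = (-1, 2)
S = V + t·(R−V) with t = 2/3, so VS:SR = 2/3:1/3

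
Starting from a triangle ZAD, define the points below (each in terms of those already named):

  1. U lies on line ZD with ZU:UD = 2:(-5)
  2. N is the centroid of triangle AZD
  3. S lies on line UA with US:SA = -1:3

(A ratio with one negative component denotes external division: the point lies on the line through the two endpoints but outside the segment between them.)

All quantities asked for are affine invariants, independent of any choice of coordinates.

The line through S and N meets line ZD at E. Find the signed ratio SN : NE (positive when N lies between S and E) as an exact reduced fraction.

SN:NE = -5/2

Choose coordinates Z = (0, 0), A = (1, 0), D = (0, 1).
1. U lies on line ZD with ZU:UD = 2:(-5) ⇒ U = (0, -2/3)
2. N is the centroid of triangle AZD ⇒ N = (1/3, 1/3)
3. S lies on line UA with US:SA = -1:3 ⇒ S = (-1/2, -1)
line SN meets ZD at E = (0, -1/5)
N = S + t·(E−S) with t = 5/3, so SN:NE = 5/3:-2/3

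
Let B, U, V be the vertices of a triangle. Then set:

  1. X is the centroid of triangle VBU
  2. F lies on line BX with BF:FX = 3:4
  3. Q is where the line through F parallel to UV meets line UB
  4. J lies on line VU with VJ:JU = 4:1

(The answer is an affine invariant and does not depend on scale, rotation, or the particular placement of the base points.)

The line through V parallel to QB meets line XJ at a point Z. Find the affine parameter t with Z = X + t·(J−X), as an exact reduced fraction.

t = -5

Assign B = (0, 0), U = (1, 0), V = (0, 1) — the answer is frame-independent, so this choice is without loss of generality.
1. X is the centroid of triangle VBU ⇒ X = (1/3, 1/3)
2. F lies on line BX with BF:FX = 3:4 ⇒ F = (1/7, 1/7)
3. Q is where the line through F parallel to UV meets line UB ⇒ Q = (2/7, 0)
4. J lies on line VU with VJ:JU = 4:1 ⇒ J = (4/5, 1/5)
through V parallel to QB: direction (-2/7, 0); meets XJ at Z = (-2, 1)
Z = X + t·(J−X) with t = -5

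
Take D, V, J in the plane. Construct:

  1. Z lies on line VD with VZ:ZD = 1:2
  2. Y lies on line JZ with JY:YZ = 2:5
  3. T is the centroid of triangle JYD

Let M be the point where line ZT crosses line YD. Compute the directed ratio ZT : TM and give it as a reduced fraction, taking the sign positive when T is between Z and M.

ZT:TM = -17/2

Set D = (0, 0), V = (1, 0), J = (0, 1); any affine frame gives the same invariant.
1. Z lies on line VD with VZ:ZD = 1:2 ⇒ Z = (2/3, 0)
2. Y lies on line JZ with JY:YZ = 2:5 ⇒ Y = (4/21, 5/7)
3. T is the centroid of triangle JYD ⇒ T = (4/63, 4/7)
line ZT meets YD at M = (16/119, 60/119)
T = Z + t·(M−Z) with t = 17/15, so ZT:TM = 17/15:-2/15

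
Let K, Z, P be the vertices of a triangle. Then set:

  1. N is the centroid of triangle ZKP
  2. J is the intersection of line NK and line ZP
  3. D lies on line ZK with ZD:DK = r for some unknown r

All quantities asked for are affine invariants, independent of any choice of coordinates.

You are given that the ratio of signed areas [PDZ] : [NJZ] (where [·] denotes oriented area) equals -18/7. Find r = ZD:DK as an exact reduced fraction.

r = 3/4

Work in coordinates with K = (0, 0), Z = (1, 0), P = (0, 1).
1. N is the centroid of triangle ZKP ⇒ N = (1/3, 1/3)
2. J is the intersection of line NK and line ZP ⇒ J = (1/2, 1/2)
3. With ZD:DK = r, write λ = r/(r+1) so D = Z + λ·(K−Z); D is affine-linear in λ
Every point depending on D is an affine combination of D and λ-independent points, so each such coordinate is linear in λ; the λ² term in each signed area is a multiple of (K−Z)×(K−Z) = 0, so 2·[PDZ] and 2·[NJZ] are each linear in λ. Evaluating at λ=0 and λ=1:
  2·[PDZ] = λ,   2·[NJZ] = -1/6
So [PDZ]:[NJZ] = (λ) / (-1/6). Setting this equal to -18/7:
  λ = -18/7·(-1/6)  ⇒  λ = 3/7
Then r = λ/(1−λ) = (3/7)/(4/7) = 3/4. Check: with r = 3/4, D = (4/7, 0) and [PDZ]:[NJZ] = -18/7 as required.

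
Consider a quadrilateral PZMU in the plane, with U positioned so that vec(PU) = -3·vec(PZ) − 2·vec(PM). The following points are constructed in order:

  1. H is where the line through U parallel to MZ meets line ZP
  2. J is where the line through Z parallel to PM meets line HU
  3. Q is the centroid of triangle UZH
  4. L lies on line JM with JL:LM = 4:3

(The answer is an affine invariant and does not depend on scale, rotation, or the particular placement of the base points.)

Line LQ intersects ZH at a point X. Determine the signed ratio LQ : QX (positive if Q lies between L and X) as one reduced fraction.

Work in coordinates with P = (0, 0), Z = (1, 0), M = (0, 1), U = (-3, -2).
1. H is where the line through U parallel to MZ meets line ZP ⇒ H = (-5, 0)
2. J is where the line through Z parallel to PM meets line HU ⇒ J = (1, -6)
3. Q is the centroid of triangle UZH ⇒ Q = (-7/3, -2/3)
4. L lies on line JM with JL:LM = 4:3 ⇒ L = (3/7, -2)
line LQ meets ZH at X = (-26/7, 0)
Q = L + t·(X−L) with t = 2/3, so LQ:QX = 2/3:1/3

LQ:QX = 2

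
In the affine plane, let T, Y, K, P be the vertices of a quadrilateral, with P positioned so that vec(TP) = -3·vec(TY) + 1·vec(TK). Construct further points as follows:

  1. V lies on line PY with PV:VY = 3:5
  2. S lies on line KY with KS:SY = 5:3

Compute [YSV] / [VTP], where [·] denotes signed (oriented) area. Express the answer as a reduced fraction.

Assign T = (0, 0), Y = (1, 0), K = (0, 1), P = (-3, 1) — the answer is frame-independent, so this choice is without loss of generality.
1. V lies on line PY with PV:VY = 3:5 ⇒ V = (-3/2, 5/8)
2. S lies on line KY with KS:SY = 5:3 ⇒ S = (5/8, 3/8)
2·[YSV] = 45/64, 2·[VTP] = -3/8
[YSV]:[VTP] = 45/64:-3/8 = -15/8

[YSV]:[VTP] = -15/8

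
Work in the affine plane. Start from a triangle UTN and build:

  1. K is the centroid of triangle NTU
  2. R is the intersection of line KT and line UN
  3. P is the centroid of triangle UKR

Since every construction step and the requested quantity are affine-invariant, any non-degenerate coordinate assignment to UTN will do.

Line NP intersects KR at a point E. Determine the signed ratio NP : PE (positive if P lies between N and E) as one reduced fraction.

NP:PE = -4

Work in coordinates with U = (0, 0), T = (1, 0), N = (0, 1).
1. K is the centroid of triangle NTU ⇒ K = (1/3, 1/3)
2. R is the intersection of line KT and line UN ⇒ R = (0, 1/2)
3. P is the centroid of triangle UKR ⇒ P = (1/9, 5/18)
line NP meets KR at E = (1/12, 11/24)
P = N + t·(E−N) with t = 4/3, so NP:PE = 4/3:-1/3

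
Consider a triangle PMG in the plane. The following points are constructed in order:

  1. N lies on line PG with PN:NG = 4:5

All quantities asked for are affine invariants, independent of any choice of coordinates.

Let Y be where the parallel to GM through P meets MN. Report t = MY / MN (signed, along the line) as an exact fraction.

Assign P = (0, 0), M = (1, 0), G = (0, 1) — the answer is frame-independent, so this choice is without loss of generality.
1. N lies on line PG with PN:NG = 4:5 ⇒ N = (0, 4/9)
through P parallel to GM: direction (1, -1); meets MN at Y = (-4/5, 4/5)
Y = M + t·(N−M) with t = 9/5

t = 9/5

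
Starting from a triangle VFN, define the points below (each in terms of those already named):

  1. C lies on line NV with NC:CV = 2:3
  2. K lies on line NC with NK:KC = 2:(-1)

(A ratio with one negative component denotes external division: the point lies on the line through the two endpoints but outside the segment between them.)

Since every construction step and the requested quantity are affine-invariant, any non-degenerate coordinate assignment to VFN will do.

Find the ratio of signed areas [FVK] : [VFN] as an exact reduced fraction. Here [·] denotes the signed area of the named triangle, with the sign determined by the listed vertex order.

[FVK]:[VFN] = -1/5

Choose coordinates V = (0, 0), F = (1, 0), N = (0, 1).
1. C lies on line NV with NC:CV = 2:3 ⇒ C = (0, 3/5)
2. K lies on line NC with NK:KC = 2:(-1) ⇒ K = (0, 1/5)
2·[FVK] = -1/5, 2·[VFN] = 1
[FVK]:[VFN] = -1/5:1 = -1/5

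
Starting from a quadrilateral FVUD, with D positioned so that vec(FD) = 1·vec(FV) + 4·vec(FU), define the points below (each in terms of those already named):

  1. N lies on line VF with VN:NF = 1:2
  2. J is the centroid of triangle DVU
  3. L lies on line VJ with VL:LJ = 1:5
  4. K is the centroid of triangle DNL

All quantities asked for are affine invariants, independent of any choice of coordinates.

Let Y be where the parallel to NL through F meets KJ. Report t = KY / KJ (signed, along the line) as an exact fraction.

t = -5/4

Assign F = (0, 0), V = (1, 0), U = (0, 1), D = (1, 4) — the answer is frame-independent, so this choice is without loss of generality.
1. N lies on line VF with VN:NF = 1:2 ⇒ N = (2/3, 0)
2. J is the centroid of triangle DVU ⇒ J = (2/3, 5/3)
3. L lies on line VJ with VL:LJ = 1:5 ⇒ L = (17/18, 5/18)
4. K is the centroid of triangle DNL ⇒ K = (47/54, 77/54)
through F parallel to NL: direction (5/18, 5/18); meets KJ at Y = (9/8, 9/8)
Y = K + t·(J−K) with t = -5/4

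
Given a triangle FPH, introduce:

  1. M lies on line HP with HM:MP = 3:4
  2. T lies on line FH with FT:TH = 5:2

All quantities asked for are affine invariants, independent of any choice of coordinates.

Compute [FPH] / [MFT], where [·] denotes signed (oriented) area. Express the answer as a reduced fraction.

[FPH]:[MFT] = -49/15

Set F = (0, 0), P = (1, 0), H = (0, 1); any affine frame gives the same invariant.
1. M lies on line HP with HM:MP = 3:4 ⇒ M = (3/7, 4/7)
2. T lies on line FH with FT:TH = 5:2 ⇒ T = (0, 5/7)
2·[FPH] = 1, 2·[MFT] = -15/49
[FPH]:[MFT] = 1:-15/49 = -49/15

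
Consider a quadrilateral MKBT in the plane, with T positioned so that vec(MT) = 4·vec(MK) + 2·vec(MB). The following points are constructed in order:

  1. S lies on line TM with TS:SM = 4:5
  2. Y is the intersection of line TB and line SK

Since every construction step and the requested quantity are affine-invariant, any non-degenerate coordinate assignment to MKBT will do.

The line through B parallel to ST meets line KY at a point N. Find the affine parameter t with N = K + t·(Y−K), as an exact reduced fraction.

Choose coordinates M = (0, 0), K = (1, 0), B = (0, 1), T = (4, 2).
1. S lies on line TM with TS:SM = 4:5 ⇒ S = (20/9, 10/9)
2. Y is the intersection of line TB and line SK ⇒ Y = (84/29, 50/29)
through B parallel to ST: direction (16/9, 8/9); meets KY at N = (14/3, 10/3)
N = K + t·(Y−K) with t = 29/15

t = 29/15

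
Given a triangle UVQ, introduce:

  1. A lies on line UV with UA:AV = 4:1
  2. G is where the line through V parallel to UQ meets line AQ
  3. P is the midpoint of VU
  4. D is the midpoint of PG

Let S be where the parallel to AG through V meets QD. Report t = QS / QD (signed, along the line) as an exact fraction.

Work in coordinates with U = (0, 0), V = (1, 0), Q = (0, 1).
1. A lies on line UV with UA:AV = 4:1 ⇒ A = (4/5, 0)
2. G is where the line through V parallel to UQ meets line AQ ⇒ G = (1, -1/4)
3. P is the midpoint of VU ⇒ P = (1/2, 0)
4. D is the midpoint of PG ⇒ D = (3/4, -1/8)
through V parallel to AG: direction (1/5, -1/4); meets QD at S = (-1, 5/2)
S = Q + t·(D−Q) with t = -4/3

t = -4/3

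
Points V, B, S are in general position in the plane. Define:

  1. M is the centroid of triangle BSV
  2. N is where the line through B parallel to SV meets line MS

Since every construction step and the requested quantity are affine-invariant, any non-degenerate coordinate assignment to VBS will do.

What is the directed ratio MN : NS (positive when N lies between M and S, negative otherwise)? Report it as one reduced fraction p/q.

MN:NS = -2/3

Set V = (0, 0), B = (1, 0), S = (0, 1); any affine frame gives the same invariant.
1. M is the centroid of triangle BSV ⇒ M = (1/3, 1/3)
2. N is where the line through B parallel to SV meets line MS ⇒ N = (1, -1)
N = M + t·(S−M) with t = -2, so MN:NS = t:(1−t) = -2:3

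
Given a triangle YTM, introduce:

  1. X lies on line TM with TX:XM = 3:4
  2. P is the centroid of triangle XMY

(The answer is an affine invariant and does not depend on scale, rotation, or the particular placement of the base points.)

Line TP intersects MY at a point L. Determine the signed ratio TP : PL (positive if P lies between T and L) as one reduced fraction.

Work in coordinates with Y = (0, 0), T = (1, 0), M = (0, 1).
1. X lies on line TM with TX:XM = 3:4 ⇒ X = (4/7, 3/7)
2. P is the centroid of triangle XMY ⇒ P = (4/21, 10/21)
line TP meets MY at L = (0, 10/17)
P = T + t·(L−T) with t = 17/21, so TP:PL = 17/21:4/21

TP:PL = 17/4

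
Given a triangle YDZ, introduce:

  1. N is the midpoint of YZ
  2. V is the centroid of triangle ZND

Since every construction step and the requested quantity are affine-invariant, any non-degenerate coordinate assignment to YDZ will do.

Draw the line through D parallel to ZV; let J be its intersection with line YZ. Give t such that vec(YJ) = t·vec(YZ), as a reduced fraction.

t = 3/2

Choose coordinates Y = (0, 0), D = (1, 0), Z = (0, 1).
1. N is the midpoint of YZ ⇒ N = (0, 1/2)
2. V is the centroid of triangle ZND ⇒ V = (1/3, 1/2)
through D parallel to ZV: direction (1/3, -1/2); meets YZ at J = (0, 3/2)
J = Y + t·(Z−Y) with t = 3/2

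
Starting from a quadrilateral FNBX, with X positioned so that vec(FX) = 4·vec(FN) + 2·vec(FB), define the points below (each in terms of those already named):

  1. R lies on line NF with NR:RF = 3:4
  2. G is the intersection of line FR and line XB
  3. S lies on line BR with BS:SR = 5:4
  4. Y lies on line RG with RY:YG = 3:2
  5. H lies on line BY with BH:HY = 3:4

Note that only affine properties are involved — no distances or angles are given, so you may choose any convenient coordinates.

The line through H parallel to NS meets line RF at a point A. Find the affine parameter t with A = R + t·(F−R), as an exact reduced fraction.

Set F = (0, 0), N = (1, 0), B = (0, 1), X = (4, 2); any affine frame gives the same invariant.
1. R lies on line NF with NR:RF = 3:4 ⇒ R = (4/7, 0)
2. G is the intersection of line FR and line XB ⇒ G = (-4, 0)
3. S lies on line BR with BS:SR = 5:4 ⇒ S = (20/63, 4/9)
4. Y lies on line RG with RY:YG = 3:2 ⇒ Y = (-76/35, 0)
5. H lies on line BY with BH:HY = 3:4 ⇒ H = (-228/245, 4/7)
through H parallel to NS: direction (-43/63, 4/9); meets RF at A = (-13/245, 0)
A = R + t·(F−R) with t = 153/140

t = 153/140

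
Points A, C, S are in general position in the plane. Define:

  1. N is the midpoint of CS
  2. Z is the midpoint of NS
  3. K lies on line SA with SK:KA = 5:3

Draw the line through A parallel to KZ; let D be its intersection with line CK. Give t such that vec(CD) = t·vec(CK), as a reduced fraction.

Assign A = (0, 0), C = (1, 0), S = (0, 1) — the answer is frame-independent, so this choice is without loss of generality.
1. N is the midpoint of CS ⇒ N = (1/2, 1/2)
2. Z is the midpoint of NS ⇒ Z = (1/4, 3/4)
3. K lies on line SA with SK:KA = 5:3 ⇒ K = (0, 3/8)
through A parallel to KZ: direction (1/4, 3/8); meets CK at D = (1/5, 3/10)
D = C + t·(K−C) with t = 4/5

t = 4/5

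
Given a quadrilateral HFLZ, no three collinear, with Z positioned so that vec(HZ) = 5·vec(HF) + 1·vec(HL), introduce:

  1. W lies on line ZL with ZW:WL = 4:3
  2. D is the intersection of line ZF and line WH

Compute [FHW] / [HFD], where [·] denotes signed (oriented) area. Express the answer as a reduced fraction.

[FHW]:[HFD] = 13/7

Assign H = (0, 0), F = (1, 0), L = (0, 1), Z = (5, 1) — the answer is frame-independent, so this choice is without loss of generality.
1. W lies on line ZL with ZW:WL = 4:3 ⇒ W = (15/7, 1)
2. D is the intersection of line ZF and line WH ⇒ D = (-15/13, -7/13)
2·[FHW] = -1, 2·[HFD] = -7/13
[FHW]:[HFD] = -1:-7/13 = 13/7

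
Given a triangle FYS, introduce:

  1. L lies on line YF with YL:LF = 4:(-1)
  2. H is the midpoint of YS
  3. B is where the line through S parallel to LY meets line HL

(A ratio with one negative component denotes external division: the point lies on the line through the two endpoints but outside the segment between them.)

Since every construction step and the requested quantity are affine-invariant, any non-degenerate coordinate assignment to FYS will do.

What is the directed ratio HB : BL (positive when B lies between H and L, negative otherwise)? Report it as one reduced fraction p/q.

HB:BL = -1/2

Set F = (0, 0), Y = (1, 0), S = (0, 1); any affine frame gives the same invariant.
1. L lies on line YF with YL:LF = 4:(-1) ⇒ L = (-1/3, 0)
2. H is the midpoint of YS ⇒ H = (1/2, 1/2)
3. B is where the line through S parallel to LY meets line HL ⇒ B = (4/3, 1)
B = H + t·(L−H) with t = -1, so HB:BL = t:(1−t) = -1:2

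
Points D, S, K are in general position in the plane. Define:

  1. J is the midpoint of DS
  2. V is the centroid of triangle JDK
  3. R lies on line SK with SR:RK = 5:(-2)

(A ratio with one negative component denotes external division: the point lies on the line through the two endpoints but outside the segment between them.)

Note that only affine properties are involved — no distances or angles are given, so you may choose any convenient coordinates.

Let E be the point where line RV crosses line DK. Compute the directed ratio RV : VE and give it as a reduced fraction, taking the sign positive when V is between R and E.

Work in coordinates with D = (0, 0), S = (1, 0), K = (0, 1).
1. J is the midpoint of DS ⇒ J = (1/2, 0)
2. V is the centroid of triangle JDK ⇒ V = (1/6, 1/3)
3. R lies on line SK with SR:RK = 5:(-2) ⇒ R = (-2/3, 5/3)
line RV meets DK at E = (0, 3/5)
V = R + t·(E−R) with t = 5/4, so RV:VE = 5/4:-1/4

RV:VE = -5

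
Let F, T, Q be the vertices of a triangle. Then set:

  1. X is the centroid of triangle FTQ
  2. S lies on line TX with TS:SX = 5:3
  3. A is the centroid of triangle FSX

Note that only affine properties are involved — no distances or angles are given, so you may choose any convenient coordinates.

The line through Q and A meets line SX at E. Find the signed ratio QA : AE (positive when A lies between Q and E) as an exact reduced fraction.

Choose coordinates F = (0, 0), T = (1, 0), Q = (0, 1).
1. X is the centroid of triangle FTQ ⇒ X = (1/3, 1/3)
2. S lies on line TX with TS:SX = 5:3 ⇒ S = (7/12, 5/24)
3. A is the centroid of triangle FSX ⇒ A = (11/36, 13/72)
line QA meets SX at E = (11/48, 37/96)
A = Q + t·(E−Q) with t = 4/3, so QA:AE = 4/3:-1/3

QA:AE = -4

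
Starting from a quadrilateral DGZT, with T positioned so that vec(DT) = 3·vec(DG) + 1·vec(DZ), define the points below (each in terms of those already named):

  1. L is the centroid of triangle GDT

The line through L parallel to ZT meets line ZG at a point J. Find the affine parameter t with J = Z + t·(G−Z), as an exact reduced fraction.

t = 2/3

Assign D = (0, 0), G = (1, 0), Z = (0, 1), T = (3, 1) — the answer is frame-independent, so this choice is without loss of generality.
1. L is the centroid of triangle GDT ⇒ L = (4/3, 1/3)
through L parallel to ZT: direction (3, 0); meets ZG at J = (2/3, 1/3)
J = Z + t·(G−Z) with t = 2/3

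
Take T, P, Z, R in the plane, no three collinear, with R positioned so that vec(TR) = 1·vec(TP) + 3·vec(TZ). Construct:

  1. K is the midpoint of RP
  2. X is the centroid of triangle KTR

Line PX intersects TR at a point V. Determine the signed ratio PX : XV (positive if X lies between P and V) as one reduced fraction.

Set T = (0, 0), P = (1, 0), Z = (0, 1), R = (1, 3); any affine frame gives the same invariant.
1. K is the midpoint of RP ⇒ K = (1, 3/2)
2. X is the centroid of triangle KTR ⇒ X = (2/3, 3/2)
line PX meets TR at V = (3/5, 9/5)
X = P + t·(V−P) with t = 5/6, so PX:XV = 5/6:1/6

PX:XV = 5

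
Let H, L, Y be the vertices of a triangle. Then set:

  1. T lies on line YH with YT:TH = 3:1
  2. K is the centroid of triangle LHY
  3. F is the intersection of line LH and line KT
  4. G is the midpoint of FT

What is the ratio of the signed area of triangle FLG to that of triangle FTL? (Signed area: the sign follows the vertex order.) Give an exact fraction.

Work in coordinates with H = (0, 0), L = (1, 0), Y = (0, 1).
1. T lies on line YH with YT:TH = 3:1 ⇒ T = (0, 1/4)
2. K is the centroid of triangle LHY ⇒ K = (1/3, 1/3)
3. F is the intersection of line LH and line KT ⇒ F = (-1, 0)
4. G is the midpoint of FT ⇒ G = (-1/2, 1/8)
2·[FLG] = 1/4, 2·[FTL] = -1/2
[FLG]:[FTL] = 1/4:-1/2 = -1/2

[FLG]:[FTL] = -1/2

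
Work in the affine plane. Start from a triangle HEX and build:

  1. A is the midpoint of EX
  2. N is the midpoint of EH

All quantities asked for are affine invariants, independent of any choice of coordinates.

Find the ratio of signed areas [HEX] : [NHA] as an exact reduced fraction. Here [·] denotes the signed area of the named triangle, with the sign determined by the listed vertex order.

[HEX]:[NHA] = -4

Set H = (0, 0), E = (1, 0), X = (0, 1); any affine frame gives the same invariant.
1. A is the midpoint of EX ⇒ A = (1/2, 1/2)
2. N is the midpoint of EH ⇒ N = (1/2, 0)
2·[HEX] = 1, 2·[NHA] = -1/4
[HEX]:[NHA] = 1:-1/4 = -4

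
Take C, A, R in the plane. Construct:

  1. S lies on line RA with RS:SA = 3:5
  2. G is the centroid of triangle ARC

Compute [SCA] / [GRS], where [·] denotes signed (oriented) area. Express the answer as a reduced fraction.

[SCA]:[GRS] = -5

Choose coordinates C = (0, 0), A = (1, 0), R = (0, 1).
1. S lies on line RA with RS:SA = 3:5 ⇒ S = (3/8, 5/8)
2. G is the centroid of triangle ARC ⇒ G = (1/3, 1/3)
2·[SCA] = 5/8, 2·[GRS] = -1/8
[SCA]:[GRS] = 5/8:-1/8 = -5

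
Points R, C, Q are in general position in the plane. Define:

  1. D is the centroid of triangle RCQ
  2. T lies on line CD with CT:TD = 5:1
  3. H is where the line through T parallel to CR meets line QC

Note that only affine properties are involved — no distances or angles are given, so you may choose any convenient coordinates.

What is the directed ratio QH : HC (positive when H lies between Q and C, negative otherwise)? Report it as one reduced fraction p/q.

QH:HC = 13/5

Set R = (0, 0), C = (1, 0), Q = (0, 1); any affine frame gives the same invariant.
1. D is the centroid of triangle RCQ ⇒ D = (1/3, 1/3)
2. T lies on line CD with CT:TD = 5:1 ⇒ T = (4/9, 5/18)
3. H is where the line through T parallel to CR meets line QC ⇒ H = (13/18, 5/18)
H = Q + t·(C−Q) with t = 13/18, so QH:HC = t:(1−t) = 13/18:5/18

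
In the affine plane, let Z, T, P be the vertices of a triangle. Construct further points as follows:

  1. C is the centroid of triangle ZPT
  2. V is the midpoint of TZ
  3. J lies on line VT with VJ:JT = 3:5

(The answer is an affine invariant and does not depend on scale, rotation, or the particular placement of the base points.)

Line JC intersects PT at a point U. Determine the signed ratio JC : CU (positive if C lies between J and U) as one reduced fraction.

JC:CU = -1/16

Choose coordinates Z = (0, 0), T = (1, 0), P = (0, 1).
1. C is the centroid of triangle ZPT ⇒ C = (1/3, 1/3)
2. V is the midpoint of TZ ⇒ V = (1/2, 0)
3. J lies on line VT with VJ:JT = 3:5 ⇒ J = (11/16, 0)
line JC meets PT at U = (6, -5)
C = J + t·(U−J) with t = -1/15, so JC:CU = -1/15:16/15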